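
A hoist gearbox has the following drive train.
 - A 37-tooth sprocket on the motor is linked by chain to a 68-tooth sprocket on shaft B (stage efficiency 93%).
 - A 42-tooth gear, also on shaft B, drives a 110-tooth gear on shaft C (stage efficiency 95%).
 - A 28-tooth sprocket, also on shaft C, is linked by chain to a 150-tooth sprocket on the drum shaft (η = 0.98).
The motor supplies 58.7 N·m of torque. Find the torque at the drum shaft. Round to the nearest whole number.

After the chain (68/37): 58.7 × 1.8378 × 0.93 = 100.33 N·m
After the gear mesh (110/42): 100.33 × 2.619 × 0.95 = 249.63 N·m
After the chain (150/28): 249.63 × 5.3571 × 0.98 = 1310.6 N·m

1311 N·m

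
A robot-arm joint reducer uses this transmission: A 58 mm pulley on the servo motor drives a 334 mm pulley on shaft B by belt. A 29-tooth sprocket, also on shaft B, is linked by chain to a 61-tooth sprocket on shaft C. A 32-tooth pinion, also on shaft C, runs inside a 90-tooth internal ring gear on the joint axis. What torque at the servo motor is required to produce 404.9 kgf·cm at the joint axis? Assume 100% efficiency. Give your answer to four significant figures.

Overall ratio R = 5.7586 × 2.1034 × 2.8125 = 34.068.
Input torque = output torque / R = 404.9 / 34.068 = 11.885 kgf·cm.

11.89 kgf·cm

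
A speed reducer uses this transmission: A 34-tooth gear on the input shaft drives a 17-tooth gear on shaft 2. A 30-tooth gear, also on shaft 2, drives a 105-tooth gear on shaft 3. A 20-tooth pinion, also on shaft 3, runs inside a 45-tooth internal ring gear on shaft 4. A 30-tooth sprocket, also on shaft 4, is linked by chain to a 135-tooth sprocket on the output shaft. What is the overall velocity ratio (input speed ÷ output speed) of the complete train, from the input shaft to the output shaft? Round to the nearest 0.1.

17.7

Each stage contributes driven/driver: gear mesh 17/34 = 0.5, gear mesh 105/30 = 3.5, internal gear 45/20 = 2.25, chain 135/30 = 4.5.
Overall: 0.5 × 3.5 × 2.25 × 4.5 = 17.719.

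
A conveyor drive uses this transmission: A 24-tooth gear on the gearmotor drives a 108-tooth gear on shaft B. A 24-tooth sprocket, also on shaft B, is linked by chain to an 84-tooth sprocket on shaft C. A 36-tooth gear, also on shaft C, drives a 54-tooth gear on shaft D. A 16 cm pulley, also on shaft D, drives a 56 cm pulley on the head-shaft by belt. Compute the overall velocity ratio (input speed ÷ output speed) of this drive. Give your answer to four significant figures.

Each stage contributes driven/driver: gear mesh 108/24 = 4.5, chain 84/24 = 3.5, gear mesh 54/36 = 1.5, belt 56/16 = 3.5.
Overall: 4.5 × 3.5 × 1.5 × 3.5 = 82.688.

82.69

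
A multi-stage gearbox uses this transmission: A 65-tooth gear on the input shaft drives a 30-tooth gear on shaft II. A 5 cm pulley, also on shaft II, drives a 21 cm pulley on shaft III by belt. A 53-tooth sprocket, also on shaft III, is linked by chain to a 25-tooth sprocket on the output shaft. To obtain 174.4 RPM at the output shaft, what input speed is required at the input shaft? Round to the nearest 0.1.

Overall ratio R = 0.46154 × 4.2 × 0.4717 = 0.91437.
Required input speed = output speed × R = 174.4 × 0.91437 = 159.47 RPM.

159.5 RPM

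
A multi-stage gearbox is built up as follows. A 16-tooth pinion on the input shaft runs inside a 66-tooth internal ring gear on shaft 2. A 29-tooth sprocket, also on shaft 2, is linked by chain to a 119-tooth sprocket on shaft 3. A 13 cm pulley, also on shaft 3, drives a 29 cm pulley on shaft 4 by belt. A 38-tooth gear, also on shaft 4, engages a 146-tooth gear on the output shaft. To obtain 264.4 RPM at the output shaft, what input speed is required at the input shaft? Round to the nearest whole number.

38358 RPM

Overall ratio R = 4.125 × 4.1034 × 2.2308 × 3.8421 = 145.08.
Required input speed = output speed × R = 264.4 × 145.08 = 38358 RPM.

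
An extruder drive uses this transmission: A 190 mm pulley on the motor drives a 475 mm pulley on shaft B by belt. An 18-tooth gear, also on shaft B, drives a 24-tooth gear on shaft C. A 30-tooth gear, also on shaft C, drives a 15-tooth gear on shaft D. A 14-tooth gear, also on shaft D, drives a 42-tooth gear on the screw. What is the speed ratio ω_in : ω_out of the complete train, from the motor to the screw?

Each stage contributes driven/driver: belt 475/190 = 2.5, gear mesh 24/18 = 1.3333, gear mesh 15/30 = 0.5, gear mesh 42/14 = 3.
Overall: 2.5 × 1.3333 × 0.5 × 3 = 5.

5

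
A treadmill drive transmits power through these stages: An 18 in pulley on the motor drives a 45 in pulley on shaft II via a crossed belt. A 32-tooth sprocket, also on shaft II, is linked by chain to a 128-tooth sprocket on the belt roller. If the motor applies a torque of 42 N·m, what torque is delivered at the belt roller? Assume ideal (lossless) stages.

belt 45/18 = 2.5 → τ = 42·2.5 = 105 N·m
chain 128/32 = 4 → τ = 105·4 = 420 N·m

420 N·m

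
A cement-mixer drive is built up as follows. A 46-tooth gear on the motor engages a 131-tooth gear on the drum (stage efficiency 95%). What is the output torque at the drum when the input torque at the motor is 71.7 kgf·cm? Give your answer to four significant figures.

194.0 kgf·cm

gear mesh 131/46 = 2.8478 → τ = 71.7·2.8478·0.95 = 193.98 kgf·cm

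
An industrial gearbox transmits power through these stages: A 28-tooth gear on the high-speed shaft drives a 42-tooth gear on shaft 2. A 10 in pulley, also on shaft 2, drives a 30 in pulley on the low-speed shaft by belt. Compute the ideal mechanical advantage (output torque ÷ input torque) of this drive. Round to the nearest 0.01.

Each stage contributes driven/driver: gear mesh 42/28 = 1.5, belt 30/10 = 3.
Overall: 1.5 × 3 = 4.5.

4.50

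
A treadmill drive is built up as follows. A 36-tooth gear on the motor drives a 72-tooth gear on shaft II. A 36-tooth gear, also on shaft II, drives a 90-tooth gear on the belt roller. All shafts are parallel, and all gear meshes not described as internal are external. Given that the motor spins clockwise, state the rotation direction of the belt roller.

the motor → shaft II: external mesh, 1 reversal → CCW.
shaft II → the belt roller: external mesh, 1 reversal → CW.
2 reversals in total — an even number — so the belt roller turns the same way as the motor.

clockwise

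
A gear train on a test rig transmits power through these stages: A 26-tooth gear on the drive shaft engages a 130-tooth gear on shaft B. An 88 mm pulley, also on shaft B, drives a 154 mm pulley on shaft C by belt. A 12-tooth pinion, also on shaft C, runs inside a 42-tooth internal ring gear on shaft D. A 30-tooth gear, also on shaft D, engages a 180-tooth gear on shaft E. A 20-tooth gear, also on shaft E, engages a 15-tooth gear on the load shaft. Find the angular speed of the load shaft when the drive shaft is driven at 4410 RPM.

Gear mesh: ratio = 130/26 = 5, so shaft B turns at 4410 / 5 = 882 RPM.
Belt: ratio = 154/88 = 1.75, so shaft C turns at 882 / 1.75 = 504 RPM.
Internal gear: ratio = 42/12 = 3.5, so shaft D turns at 504 / 3.5 = 144 RPM.
Gear mesh: ratio = 180/30 = 6, so shaft E turns at 144 / 6 = 24 RPM.
Gear mesh: ratio = 15/20 = 0.75, so the load shaft turns at 24 / 0.75 = 32 RPM.

32 RPM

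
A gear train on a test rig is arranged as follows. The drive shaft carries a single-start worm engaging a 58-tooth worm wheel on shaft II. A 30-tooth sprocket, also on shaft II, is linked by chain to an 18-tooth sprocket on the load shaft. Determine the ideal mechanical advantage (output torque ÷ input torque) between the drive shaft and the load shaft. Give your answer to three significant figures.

Each stage contributes driven/driver: worm 58/1 = 58, chain 18/30 = 0.6.
Overall: 58 × 0.6 = 34.8.

34.8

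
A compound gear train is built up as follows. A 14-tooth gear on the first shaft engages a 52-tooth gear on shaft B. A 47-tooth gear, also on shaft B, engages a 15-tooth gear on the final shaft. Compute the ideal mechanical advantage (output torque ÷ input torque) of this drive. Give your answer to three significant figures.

1.19

Each stage contributes driven/driver: gear mesh 52/14 = 3.7143, gear mesh 15/47 = 0.31915.
Overall: 3.7143 × 0.31915 = 1.1854.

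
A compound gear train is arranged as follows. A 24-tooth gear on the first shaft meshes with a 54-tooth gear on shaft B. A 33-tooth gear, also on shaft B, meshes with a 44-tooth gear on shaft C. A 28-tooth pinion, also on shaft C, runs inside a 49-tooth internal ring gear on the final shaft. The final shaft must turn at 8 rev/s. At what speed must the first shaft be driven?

Overall ratio R = 2.25 × 1.3333 × 1.75 = 5.25.
Required input speed = output speed × R = 8 × 5.25 = 42 rev/s.

42 rev/s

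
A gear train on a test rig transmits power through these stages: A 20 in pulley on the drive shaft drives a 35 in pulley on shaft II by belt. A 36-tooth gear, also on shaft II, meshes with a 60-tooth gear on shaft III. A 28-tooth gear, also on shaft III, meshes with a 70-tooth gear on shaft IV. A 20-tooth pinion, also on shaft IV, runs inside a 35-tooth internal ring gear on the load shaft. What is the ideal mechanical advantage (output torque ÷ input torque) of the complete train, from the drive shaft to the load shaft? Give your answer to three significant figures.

12.8

Each stage contributes driven/driver: belt 35/20 = 1.75, gear mesh 60/36 = 1.6667, gear mesh 70/28 = 2.5, internal gear 35/20 = 1.75.
Overall: 1.75 × 1.6667 × 2.5 × 1.75 = 12.76.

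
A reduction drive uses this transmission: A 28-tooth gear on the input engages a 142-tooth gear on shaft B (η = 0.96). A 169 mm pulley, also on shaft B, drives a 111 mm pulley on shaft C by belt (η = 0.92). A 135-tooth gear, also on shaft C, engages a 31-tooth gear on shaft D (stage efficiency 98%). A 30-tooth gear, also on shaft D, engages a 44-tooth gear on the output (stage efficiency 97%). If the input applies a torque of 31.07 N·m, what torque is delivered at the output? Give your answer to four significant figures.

29.26 N·m

Gear mesh: ratio = 142/28 = 5.0714; torque at shaft B = 31.07 × 5.0714 × 0.96 = 151.27 N·m.
Belt: ratio = 111/169 = 0.6568; torque at shaft C = 151.27 × 0.6568 × 0.92 = 91.404 N·m.
Gear mesh: ratio = 31/135 = 0.22963; torque at shaft D = 91.404 × 0.22963 × 0.98 = 20.569 N·m.
Gear mesh: ratio = 44/30 = 1.4667; torque at the output = 20.569 × 1.4667 × 0.97 = 29.263 N·m.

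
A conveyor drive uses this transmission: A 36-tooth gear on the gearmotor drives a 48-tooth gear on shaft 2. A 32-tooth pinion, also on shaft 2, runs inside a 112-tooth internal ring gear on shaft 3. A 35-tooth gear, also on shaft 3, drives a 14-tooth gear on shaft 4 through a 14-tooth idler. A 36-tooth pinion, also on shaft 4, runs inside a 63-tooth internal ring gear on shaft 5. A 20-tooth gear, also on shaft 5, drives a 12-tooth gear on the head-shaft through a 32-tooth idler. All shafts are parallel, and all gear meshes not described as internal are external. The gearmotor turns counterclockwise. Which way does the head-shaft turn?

clockwise

the gearmotor → shaft 2: external mesh, 1 reversal → CW.
shaft 2 → shaft 3: internal mesh, same direction → CW.
shaft 3 → shaft 4: driver → idler → driven is 2 external meshes, 2 reversals → CW.
shaft 4 → shaft 5: internal mesh, same direction → CW.
shaft 5 → the head-shaft: driver → idler → driven is 2 external meshes, 2 reversals → CW.
5 reversals in total — an odd number — so the head-shaft turns opposite to the gearmotor.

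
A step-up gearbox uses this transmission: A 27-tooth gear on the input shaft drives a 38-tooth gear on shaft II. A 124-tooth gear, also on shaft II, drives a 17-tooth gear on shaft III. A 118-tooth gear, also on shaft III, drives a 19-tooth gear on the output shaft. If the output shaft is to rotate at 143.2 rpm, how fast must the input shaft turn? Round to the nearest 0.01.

Overall ratio R = 1.4074 × 0.1371 × 0.16102 = 0.031068.
Required input speed = output speed × R = 143.2 × 0.031068 = 4.449 rpm.

4.45 rpm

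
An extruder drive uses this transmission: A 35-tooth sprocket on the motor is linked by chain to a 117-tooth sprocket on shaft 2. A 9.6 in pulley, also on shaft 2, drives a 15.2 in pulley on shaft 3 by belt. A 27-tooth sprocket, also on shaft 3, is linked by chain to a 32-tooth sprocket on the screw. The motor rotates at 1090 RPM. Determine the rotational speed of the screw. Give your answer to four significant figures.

173.8 RPM

chain 117/35 = 3.3429 → 1090/3.3429 = 326.07 RPM
belt 15.2/9.6 = 1.5833 → 326.07/1.5833 = 205.94 RPM
chain 32/27 = 1.1852 → 205.94/1.1852 = 173.76 RPM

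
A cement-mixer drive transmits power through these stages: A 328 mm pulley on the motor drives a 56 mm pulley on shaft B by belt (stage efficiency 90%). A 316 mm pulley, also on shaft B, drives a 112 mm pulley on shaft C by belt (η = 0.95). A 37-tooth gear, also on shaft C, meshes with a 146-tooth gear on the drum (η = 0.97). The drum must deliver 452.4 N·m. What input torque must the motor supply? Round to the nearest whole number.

2284 N·m

Overall ratio R = 0.17073 × 0.35443 × 3.9459 = 0.23878; overall efficiency η = 0.90 × 0.95 × 0.97 = 0.8293.
Input torque = output torque / (R × η) = 452.4 / (0.23878 × 0.8293) = 2284.5 N·m.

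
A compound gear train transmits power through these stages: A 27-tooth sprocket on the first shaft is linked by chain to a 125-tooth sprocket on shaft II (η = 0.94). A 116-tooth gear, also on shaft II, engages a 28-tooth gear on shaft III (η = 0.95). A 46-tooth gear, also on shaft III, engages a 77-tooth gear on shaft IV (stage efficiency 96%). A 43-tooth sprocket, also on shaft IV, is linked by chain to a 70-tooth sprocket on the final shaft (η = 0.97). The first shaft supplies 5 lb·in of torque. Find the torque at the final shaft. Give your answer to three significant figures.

Chain: ratio = 125/27 = 4.6296; torque at shaft II = 5 × 4.6296 × 0.94 = 21.759 lb·in.
Gear mesh: ratio = 28/116 = 0.24138; torque at shaft III = 21.759 × 0.24138 × 0.95 = 4.9896 lb·in.
Gear mesh: ratio = 77/46 = 1.6739; torque at shaft IV = 4.9896 × 1.6739 × 0.96 = 8.0181 lb·in.
Chain: ratio = 70/43 = 1.6279; torque at the final shaft = 8.0181 × 1.6279 × 0.97 = 12.661 lb·in.

12.7 lb·in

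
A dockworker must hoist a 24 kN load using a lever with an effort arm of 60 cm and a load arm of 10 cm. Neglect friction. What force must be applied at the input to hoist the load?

4 kN

Lever MA = effort arm / load arm = 60/10 = 6.
Effort = load / MA = 24 / 6 = 4 kN.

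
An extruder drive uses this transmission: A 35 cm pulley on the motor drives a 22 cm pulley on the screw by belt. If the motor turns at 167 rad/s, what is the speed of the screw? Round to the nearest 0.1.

265.7 rad/s

Belt: ratio = 22/35 = 0.62857, so the screw turns at 167 / 0.62857 = 265.68 rad/s.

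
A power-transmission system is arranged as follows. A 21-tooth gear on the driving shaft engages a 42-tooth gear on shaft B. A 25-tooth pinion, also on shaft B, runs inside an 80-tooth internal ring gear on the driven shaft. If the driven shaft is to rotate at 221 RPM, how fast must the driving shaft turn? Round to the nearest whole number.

Overall ratio R = 2 × 3.2 = 6.4.
Required input speed = output speed × R = 221 × 6.4 = 1414.4 RPM.

1414 RPM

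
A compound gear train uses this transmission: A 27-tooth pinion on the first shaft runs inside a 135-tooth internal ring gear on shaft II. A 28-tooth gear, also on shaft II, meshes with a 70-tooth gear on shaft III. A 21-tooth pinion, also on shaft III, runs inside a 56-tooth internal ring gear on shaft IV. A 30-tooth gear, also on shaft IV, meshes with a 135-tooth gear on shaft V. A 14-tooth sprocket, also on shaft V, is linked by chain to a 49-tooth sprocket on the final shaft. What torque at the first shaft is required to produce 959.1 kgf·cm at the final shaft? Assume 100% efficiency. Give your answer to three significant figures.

1.83 kgf·cm

Overall ratio R = 5 × 2.5 × 2.6667 × 4.5 × 3.5 = 525.
Input torque = output torque / R = 959.1 / 525 = 1.8269 kgf·cm.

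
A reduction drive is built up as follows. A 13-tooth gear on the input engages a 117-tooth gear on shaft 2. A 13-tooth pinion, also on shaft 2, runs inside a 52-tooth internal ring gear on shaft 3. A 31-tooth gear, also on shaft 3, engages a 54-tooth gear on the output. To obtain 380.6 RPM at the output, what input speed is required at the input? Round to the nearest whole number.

Overall ratio R = 9 × 4 × 1.7419 = 62.71.
Required input speed = output speed × R = 380.6 × 62.71 = 23867 RPM.

23867 RPM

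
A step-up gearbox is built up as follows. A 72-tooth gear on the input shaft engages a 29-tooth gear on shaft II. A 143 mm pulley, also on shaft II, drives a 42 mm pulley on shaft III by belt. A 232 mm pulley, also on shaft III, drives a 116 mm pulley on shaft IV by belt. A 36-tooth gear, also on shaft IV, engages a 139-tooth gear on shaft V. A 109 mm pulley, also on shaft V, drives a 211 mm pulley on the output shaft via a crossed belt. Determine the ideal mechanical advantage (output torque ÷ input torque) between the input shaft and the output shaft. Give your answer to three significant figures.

Each stage contributes driven/driver: gear mesh 29/72 = 0.40278, belt 42/143 = 0.29371, belt 116/232 = 0.5, gear mesh 139/36 = 3.8611, belt 211/109 = 1.9358.
Overall: 0.40278 × 0.29371 × 0.5 × 3.8611 × 1.9358 = 0.4421.

0.442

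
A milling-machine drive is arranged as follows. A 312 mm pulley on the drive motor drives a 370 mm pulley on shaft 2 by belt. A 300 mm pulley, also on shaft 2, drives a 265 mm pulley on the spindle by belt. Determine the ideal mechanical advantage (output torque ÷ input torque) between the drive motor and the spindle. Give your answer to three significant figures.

Each stage contributes driven/driver: belt 370/312 = 1.1859, belt 265/300 = 0.88333.
Overall: 1.1859 × 0.88333 = 1.0475.

1.05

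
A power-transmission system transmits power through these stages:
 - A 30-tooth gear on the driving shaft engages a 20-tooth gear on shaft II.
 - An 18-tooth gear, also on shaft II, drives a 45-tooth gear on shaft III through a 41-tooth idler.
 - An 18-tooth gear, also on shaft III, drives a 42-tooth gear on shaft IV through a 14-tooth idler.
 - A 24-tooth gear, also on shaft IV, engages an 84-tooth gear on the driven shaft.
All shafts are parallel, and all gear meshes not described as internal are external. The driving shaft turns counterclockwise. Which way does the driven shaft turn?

the driving shaft → shaft II: external mesh, 1 reversal → CW.
shaft II → shaft III: driver → idler → driven is 2 external meshes, 2 reversals → CW.
shaft III → shaft IV: driver → idler → driven is 2 external meshes, 2 reversals → CW.
shaft IV → the driven shaft: external mesh, 1 reversal → CCW.
6 reversals in total — an even number — so the driven shaft turns the same way as the driving shaft.

counterclockwise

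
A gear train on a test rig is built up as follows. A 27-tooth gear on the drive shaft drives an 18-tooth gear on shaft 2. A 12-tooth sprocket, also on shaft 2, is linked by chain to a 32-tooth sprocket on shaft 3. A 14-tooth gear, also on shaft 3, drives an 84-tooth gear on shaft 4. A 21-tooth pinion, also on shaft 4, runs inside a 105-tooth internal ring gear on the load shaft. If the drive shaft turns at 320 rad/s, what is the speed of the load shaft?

the drive shaft → shaft 2 (gear mesh, 18/27): 320 ÷ 0.66667 = 480 rad/s
shaft 2 → shaft 3 (chain, 32/12): 480 ÷ 2.6667 = 180 rad/s
shaft 3 → shaft 4 (gear mesh, 84/14): 180 ÷ 6 = 30 rad/s
shaft 4 → the load shaft (internal gear, 105/21): 30 ÷ 5 = 6 rad/s

6 rad/s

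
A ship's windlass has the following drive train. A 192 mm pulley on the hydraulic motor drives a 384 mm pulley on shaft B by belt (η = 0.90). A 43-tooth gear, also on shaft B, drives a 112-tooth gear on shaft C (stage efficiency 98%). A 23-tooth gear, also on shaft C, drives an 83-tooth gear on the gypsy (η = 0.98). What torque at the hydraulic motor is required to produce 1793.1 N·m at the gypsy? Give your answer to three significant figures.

Overall ratio R = 2 × 2.6047 × 3.6087 = 18.799; overall efficiency η = 0.90 × 0.98 × 0.98 = 0.8644.
Input torque = output torque / (R × η) = 1793.1 / (18.799 × 0.8644) = 110.35 N·m.

110 N·m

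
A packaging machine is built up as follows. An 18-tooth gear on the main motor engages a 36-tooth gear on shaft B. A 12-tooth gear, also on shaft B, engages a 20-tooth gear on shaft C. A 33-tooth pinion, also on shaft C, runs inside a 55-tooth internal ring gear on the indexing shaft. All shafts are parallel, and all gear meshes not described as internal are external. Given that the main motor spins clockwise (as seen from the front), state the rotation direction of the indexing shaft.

clockwise

the main motor → shaft B: external mesh, 1 reversal → CCW.
shaft B → shaft C: external mesh, 1 reversal → CW.
shaft C → the indexing shaft: internal mesh, same direction → CW.
2 reversals in total — an even number — so the indexing shaft turns the same way as the main motor.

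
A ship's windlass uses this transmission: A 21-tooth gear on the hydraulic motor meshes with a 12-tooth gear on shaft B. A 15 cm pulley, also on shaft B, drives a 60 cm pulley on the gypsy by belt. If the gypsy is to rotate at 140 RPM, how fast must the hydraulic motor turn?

Overall ratio R = 0.57143 × 4 = 2.2857.
Required input speed = output speed × R = 140 × 2.2857 = 320 RPM.

320 RPM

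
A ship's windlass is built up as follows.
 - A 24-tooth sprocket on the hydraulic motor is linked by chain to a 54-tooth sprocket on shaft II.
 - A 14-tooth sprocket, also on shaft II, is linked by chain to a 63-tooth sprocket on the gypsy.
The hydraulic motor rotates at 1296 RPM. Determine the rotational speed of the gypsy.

128 RPM

Chain: ratio = 54/24 = 2.25, so shaft II turns at 1296 / 2.25 = 576 RPM.
Chain: ratio = 63/14 = 4.5, so the gypsy turns at 576 / 4.5 = 128 RPM.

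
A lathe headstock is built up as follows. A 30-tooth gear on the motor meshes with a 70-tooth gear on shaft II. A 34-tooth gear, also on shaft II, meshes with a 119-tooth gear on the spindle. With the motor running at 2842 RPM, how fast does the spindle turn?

Gear mesh: ratio = 70/30 = 2.3333, so shaft II turns at 2842 / 2.3333 = 1218 RPM.
Gear mesh: ratio = 119/34 = 3.5, so the spindle turns at 1218 / 3.5 = 348 RPM.

348 RPM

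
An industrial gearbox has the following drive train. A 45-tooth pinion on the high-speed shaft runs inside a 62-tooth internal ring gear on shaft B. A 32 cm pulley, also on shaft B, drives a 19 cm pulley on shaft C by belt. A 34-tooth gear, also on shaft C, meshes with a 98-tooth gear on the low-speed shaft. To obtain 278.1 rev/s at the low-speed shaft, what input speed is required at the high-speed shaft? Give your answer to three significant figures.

Overall ratio R = 1.3778 × 0.59375 × 2.8824 = 2.3579.
Required input speed = output speed × R = 278.1 × 2.3579 = 655.74 rev/s.

656 rev/s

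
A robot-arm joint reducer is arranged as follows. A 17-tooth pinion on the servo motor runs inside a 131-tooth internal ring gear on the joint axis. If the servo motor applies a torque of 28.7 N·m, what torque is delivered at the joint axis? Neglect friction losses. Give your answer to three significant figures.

internal gear 131/17 = 7.7059 → τ = 28.7·7.7059 = 221.16 N·m

221 N·m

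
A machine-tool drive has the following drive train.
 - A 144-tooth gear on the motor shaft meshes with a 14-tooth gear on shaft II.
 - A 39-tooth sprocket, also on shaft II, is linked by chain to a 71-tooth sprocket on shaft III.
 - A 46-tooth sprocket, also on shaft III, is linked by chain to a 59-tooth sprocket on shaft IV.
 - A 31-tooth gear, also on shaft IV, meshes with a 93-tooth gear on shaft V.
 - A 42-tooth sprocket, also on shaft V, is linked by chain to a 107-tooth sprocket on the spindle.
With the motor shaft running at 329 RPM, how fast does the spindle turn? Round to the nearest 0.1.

189.6 RPM

gear mesh 14/144 = 0.097222 → 329/0.097222 = 3384 RPM
chain 71/39 = 1.8205 → 3384/1.8205 = 1858.8 RPM
chain 59/46 = 1.2826 → 1858.8/1.2826 = 1449.2 RPM
gear mesh 93/31 = 3 → 1449.2/3 = 483.08 RPM
chain 107/42 = 2.5476 → 483.08/2.5476 = 189.62 RPM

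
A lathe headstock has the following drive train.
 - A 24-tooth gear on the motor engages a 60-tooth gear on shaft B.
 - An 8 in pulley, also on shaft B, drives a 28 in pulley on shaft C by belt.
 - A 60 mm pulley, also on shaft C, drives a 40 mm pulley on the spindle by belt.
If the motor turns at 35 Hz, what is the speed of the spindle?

gear mesh 60/24 = 2.5 → 35/2.5 = 14 Hz
belt 28/8 = 3.5 → 14/3.5 = 4 Hz
belt 40/60 = 0.66667 → 4/0.66667 = 6 Hz

6 Hz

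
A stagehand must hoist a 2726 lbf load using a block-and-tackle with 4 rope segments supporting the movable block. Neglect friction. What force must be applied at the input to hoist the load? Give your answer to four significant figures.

681.5 lbf

Block-and-tackle MA = number of supporting rope parts = 4.
Effort = load / MA = 2726 / 4 = 681.5 lbf.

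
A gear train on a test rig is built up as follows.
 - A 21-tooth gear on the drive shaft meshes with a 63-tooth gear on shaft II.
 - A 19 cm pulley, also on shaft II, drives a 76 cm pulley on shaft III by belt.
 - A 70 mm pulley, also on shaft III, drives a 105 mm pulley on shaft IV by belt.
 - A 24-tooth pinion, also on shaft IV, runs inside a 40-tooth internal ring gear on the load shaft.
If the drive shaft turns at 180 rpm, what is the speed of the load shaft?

the drive shaft → shaft II (gear mesh, 63/21): 180 ÷ 3 = 60 rpm
shaft II → shaft III (belt, 76/19): 60 ÷ 4 = 15 rpm
shaft III → shaft IV (belt, 105/70): 15 ÷ 1.5 = 10 rpm
shaft IV → the load shaft (internal gear, 40/24): 10 ÷ 1.6667 = 6 rpm

6 rpm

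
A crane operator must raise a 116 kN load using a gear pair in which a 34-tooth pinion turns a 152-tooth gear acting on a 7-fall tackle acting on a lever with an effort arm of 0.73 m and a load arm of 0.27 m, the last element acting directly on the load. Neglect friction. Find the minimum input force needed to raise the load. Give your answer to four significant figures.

Gear pair MA = 152/34 = 4.4706.
Block-and-tackle MA = number of supporting rope parts = 7.
Lever MA = effort arm / load arm = 0.73/0.27 = 2.7037.
Combined ideal MA = 4.4706 × 7 × 2.7037 = 84.61.
Effort = load / MA = 116 / 84.61 = 1.371 kN.

1.371 kN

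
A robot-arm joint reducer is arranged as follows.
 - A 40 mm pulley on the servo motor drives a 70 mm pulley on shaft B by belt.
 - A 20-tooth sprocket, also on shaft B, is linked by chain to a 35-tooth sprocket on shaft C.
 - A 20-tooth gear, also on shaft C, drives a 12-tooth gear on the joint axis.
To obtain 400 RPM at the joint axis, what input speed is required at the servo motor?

735 RPM

Overall ratio R = 1.75 × 1.75 × 0.6 = 1.8375.
Required input speed = output speed × R = 400 × 1.8375 = 735 RPM.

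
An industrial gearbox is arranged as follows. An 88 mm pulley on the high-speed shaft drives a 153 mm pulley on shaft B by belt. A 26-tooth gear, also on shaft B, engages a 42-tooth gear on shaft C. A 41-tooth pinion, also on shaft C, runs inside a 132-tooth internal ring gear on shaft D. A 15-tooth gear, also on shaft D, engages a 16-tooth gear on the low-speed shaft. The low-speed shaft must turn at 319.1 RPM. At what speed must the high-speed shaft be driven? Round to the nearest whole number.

3078 RPM

Overall ratio R = 1.7386 × 1.6154 × 3.2195 × 1.0667 = 9.645.
Required input speed = output speed × R = 319.1 × 9.645 = 3077.7 RPM.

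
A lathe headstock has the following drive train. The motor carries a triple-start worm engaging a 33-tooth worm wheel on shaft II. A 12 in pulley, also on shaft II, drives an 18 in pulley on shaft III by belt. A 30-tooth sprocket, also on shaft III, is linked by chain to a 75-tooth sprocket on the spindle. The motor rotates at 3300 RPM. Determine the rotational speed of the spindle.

Worm: ratio = 33/3 = 11, so shaft II turns at 3300 / 11 = 300 RPM.
Belt: ratio = 18/12 = 1.5, so shaft III turns at 300 / 1.5 = 200 RPM.
Chain: ratio = 75/30 = 2.5, so the spindle turns at 200 / 2.5 = 80 RPM.

80 RPM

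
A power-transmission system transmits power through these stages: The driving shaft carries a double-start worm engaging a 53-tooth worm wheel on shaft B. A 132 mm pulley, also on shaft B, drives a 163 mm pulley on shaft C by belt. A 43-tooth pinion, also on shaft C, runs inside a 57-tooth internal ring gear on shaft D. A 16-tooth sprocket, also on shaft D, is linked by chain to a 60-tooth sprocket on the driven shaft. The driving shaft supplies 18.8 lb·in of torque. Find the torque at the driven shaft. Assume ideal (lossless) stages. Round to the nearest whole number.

3058 lb·in

worm 53/2 = 26.5 → τ = 18.8·26.5 = 498.2 lb·in
belt 163/132 = 1.2348 → τ = 498.2·1.2348 = 615.2 lb·in
internal gear 57/43 = 1.3256 → τ = 615.2·1.3256 = 815.5 lb·in
chain 60/16 = 3.75 → τ = 815.5·3.75 = 3058.1 lb·in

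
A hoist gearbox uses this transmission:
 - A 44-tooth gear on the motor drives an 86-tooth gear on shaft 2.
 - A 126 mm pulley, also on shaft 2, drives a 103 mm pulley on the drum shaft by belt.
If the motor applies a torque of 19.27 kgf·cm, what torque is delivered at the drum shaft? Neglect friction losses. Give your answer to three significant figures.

30.8 kgf·cm

Gear mesh: ratio = 86/44 = 1.9545; torque at shaft 2 = 19.27 × 1.9545 = 37.664 kgf·cm.
Belt: ratio = 103/126 = 0.81746; torque at the drum shaft = 37.664 × 0.81746 = 30.789 kgf·cm.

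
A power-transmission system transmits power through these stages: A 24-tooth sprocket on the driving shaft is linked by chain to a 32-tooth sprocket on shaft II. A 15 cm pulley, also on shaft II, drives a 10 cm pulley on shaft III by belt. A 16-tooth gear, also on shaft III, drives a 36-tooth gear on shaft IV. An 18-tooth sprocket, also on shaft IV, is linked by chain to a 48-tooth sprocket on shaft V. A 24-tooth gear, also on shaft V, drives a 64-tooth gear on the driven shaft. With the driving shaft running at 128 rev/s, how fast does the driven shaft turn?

Chain: ratio = 32/24 = 1.3333, so shaft II turns at 128 / 1.3333 = 96 rev/s.
Belt: ratio = 10/15 = 0.66667, so shaft III turns at 96 / 0.66667 = 144 rev/s.
Gear mesh: ratio = 36/16 = 2.25, so shaft IV turns at 144 / 2.25 = 64 rev/s.
Chain: ratio = 48/18 = 2.6667, so shaft V turns at 64 / 2.6667 = 24 rev/s.
Gear mesh: ratio = 64/24 = 2.6667, so the driven shaft turns at 24 / 2.6667 = 9 rev/s.

9 rev/s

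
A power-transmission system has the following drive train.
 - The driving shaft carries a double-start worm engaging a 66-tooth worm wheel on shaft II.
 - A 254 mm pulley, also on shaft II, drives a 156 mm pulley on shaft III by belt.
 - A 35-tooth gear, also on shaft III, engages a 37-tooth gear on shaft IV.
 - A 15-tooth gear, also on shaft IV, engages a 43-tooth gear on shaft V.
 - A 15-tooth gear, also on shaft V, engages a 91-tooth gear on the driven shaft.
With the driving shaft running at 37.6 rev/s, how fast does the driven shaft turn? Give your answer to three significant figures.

Worm: ratio = 66/2 = 33, so shaft II turns at 37.6 / 33 = 1.1394 rev/s.
Belt: ratio = 156/254 = 0.61417, so shaft III turns at 1.1394 / 0.61417 = 1.8552 rev/s.
Gear mesh: ratio = 37/35 = 1.0571, so shaft IV turns at 1.8552 / 1.0571 = 1.7549 rev/s.
Gear mesh: ratio = 43/15 = 2.8667, so shaft V turns at 1.7549 / 2.8667 = 0.61217 rev/s.
Gear mesh: ratio = 91/15 = 6.0667, so the driven shaft turns at 0.61217 / 6.0667 = 0.10091 rev/s.

0.101 rev/s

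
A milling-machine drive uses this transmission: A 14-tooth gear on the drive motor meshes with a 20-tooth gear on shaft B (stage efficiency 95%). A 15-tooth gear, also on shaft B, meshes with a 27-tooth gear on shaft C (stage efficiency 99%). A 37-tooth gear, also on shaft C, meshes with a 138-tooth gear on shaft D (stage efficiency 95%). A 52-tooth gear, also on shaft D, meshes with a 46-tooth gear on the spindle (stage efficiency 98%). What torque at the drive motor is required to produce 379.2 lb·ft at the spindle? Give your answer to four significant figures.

Overall ratio R = 1.4286 × 1.8 × 3.7297 × 0.88462 = 8.4841; overall efficiency η = 0.95 × 0.99 × 0.95 × 0.98 = 0.8756.
Input torque = output torque / (R × η) = 379.2 / (8.4841 × 0.8756) = 51.045 lb·ft.

51.05 lb·ft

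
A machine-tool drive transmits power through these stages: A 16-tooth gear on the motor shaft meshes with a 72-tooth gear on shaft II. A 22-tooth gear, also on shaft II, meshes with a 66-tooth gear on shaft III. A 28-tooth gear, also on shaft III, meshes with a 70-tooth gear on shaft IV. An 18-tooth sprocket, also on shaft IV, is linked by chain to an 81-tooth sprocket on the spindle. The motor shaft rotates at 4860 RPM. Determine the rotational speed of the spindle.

32 RPM

gear mesh 72/16 = 4.5 → 4860/4.5 = 1080 RPM
gear mesh 66/22 = 3 → 1080/3 = 360 RPM
gear mesh 70/28 = 2.5 → 360/2.5 = 144 RPM
chain 81/18 = 4.5 → 144/4.5 = 32 RPM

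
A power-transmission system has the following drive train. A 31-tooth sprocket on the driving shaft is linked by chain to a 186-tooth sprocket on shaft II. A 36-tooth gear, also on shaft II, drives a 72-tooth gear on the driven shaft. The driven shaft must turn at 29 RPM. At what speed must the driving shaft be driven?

Overall ratio R = 6 × 2 = 12.
Required input speed = output speed × R = 29 × 12 = 348 RPM.

348 RPM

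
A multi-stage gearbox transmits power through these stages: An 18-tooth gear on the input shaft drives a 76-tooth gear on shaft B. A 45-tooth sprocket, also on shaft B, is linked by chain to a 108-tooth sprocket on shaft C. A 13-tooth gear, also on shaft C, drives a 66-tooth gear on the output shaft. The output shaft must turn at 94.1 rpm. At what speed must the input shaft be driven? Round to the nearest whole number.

4841 rpm

Overall ratio R = 4.2222 × 2.4 × 5.0769 = 51.446.
Required input speed = output speed × R = 94.1 × 51.446 = 4841.1 rpm.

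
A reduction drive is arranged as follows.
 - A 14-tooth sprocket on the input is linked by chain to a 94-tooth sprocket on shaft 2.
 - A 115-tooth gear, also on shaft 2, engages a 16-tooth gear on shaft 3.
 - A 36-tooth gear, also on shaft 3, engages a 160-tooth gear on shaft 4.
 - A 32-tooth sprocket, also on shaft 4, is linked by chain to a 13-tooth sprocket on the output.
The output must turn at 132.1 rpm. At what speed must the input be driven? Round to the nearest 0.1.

Overall ratio R = 6.7143 × 0.13913 × 4.4444 × 0.40625 = 1.6867.
Required input speed = output speed × R = 132.1 × 1.6867 = 222.81 rpm.

222.8 rpm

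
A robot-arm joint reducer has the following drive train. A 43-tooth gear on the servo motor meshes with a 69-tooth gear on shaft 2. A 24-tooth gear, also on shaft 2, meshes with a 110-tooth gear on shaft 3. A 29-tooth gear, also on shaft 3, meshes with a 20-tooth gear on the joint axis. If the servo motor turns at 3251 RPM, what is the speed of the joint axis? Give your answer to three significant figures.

641 RPM

gear mesh 69/43 = 1.6047 → 3251/1.6047 = 2026 RPM
gear mesh 110/24 = 4.5833 → 2026/4.5833 = 442.03 RPM
gear mesh 20/29 = 0.68966 → 442.03/0.68966 = 640.95 RPM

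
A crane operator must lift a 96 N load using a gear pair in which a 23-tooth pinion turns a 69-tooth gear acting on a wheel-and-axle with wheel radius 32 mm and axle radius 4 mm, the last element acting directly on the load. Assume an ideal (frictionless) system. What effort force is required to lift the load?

Gear pair MA = 69/23 = 3.
Wheel-and-axle MA = R/r = 32/4 = 8.
Combined ideal MA = 3 × 8 = 24.
Effort = load / MA = 96 / 24 = 4 N.

4 N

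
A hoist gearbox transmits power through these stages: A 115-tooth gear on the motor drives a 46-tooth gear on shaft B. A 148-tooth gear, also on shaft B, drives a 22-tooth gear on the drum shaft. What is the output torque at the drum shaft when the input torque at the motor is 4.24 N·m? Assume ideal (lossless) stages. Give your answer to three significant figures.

0.252 N·m

Gear mesh: ratio = 46/115 = 0.4; torque at shaft B = 4.24 × 0.4 = 1.696 N·m.
Gear mesh: ratio = 22/148 = 0.14865; torque at the drum shaft = 1.696 × 0.14865 = 0.25211 N·m.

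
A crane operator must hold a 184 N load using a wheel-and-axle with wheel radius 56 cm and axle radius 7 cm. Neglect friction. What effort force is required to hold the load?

Wheel-and-axle MA = R/r = 56/7 = 8.
Effort = load / MA = 184 / 8 = 23 N.

23 N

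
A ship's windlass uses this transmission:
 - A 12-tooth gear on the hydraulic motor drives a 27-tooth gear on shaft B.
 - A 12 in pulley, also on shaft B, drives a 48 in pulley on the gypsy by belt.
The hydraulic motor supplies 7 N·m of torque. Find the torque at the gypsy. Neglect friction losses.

Gear mesh: ratio = 27/12 = 2.25; torque at shaft B = 7 × 2.25 = 15.75 N·m.
Belt: ratio = 48/12 = 4; torque at the gypsy = 15.75 × 4 = 63 N·m.

63 N·m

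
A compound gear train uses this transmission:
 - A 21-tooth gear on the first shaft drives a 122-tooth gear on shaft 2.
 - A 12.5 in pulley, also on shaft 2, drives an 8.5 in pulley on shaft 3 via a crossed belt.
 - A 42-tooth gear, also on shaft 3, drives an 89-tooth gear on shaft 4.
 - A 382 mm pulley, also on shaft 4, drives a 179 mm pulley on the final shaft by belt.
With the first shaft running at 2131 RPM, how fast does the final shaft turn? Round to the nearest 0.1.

gear mesh 122/21 = 5.8095 → 2131/5.8095 = 366.81 RPM
belt 8.5/12.5 = 0.68 → 366.81/0.68 = 539.43 RPM
gear mesh 89/42 = 2.119 → 539.43/2.119 = 254.56 RPM
belt 179/382 = 0.46859 → 254.56/0.46859 = 543.25 RPM

543.3 RPM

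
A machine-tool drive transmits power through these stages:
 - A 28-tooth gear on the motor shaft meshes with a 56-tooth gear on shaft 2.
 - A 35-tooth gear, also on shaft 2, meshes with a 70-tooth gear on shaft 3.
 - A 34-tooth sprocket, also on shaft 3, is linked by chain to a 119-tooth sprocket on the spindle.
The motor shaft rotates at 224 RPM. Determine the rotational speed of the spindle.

gear mesh 56/28 = 2 → 224/2 = 112 RPM
gear mesh 70/35 = 2 → 112/2 = 56 RPM
chain 119/34 = 3.5 → 56/3.5 = 16 RPM

16 RPM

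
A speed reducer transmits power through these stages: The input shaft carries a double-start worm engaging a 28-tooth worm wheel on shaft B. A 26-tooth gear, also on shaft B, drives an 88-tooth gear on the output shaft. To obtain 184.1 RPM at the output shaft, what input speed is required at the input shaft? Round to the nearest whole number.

8724 RPM

Overall ratio R = 14 × 3.3846 = 47.385.
Required input speed = output speed × R = 184.1 × 47.385 = 8723.5 RPM.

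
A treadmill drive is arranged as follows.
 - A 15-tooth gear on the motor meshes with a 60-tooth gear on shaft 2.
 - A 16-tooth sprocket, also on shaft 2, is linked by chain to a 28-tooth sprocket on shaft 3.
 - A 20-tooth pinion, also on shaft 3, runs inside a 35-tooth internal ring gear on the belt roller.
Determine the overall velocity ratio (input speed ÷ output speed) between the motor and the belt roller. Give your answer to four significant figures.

12.25

Each stage contributes driven/driver: gear mesh 60/15 = 4, chain 28/16 = 1.75, internal gear 35/20 = 1.75.
Overall: 4 × 1.75 × 1.75 = 12.25.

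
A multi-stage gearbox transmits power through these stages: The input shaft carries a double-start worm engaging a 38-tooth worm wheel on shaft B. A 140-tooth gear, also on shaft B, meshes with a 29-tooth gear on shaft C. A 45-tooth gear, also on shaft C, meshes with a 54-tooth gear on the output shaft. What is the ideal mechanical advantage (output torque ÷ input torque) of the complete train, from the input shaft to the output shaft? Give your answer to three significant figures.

4.72

Each stage contributes driven/driver: worm 38/2 = 19, gear mesh 29/140 = 0.20714, gear mesh 54/45 = 1.2.
Overall: 19 × 0.20714 × 1.2 = 4.7229.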